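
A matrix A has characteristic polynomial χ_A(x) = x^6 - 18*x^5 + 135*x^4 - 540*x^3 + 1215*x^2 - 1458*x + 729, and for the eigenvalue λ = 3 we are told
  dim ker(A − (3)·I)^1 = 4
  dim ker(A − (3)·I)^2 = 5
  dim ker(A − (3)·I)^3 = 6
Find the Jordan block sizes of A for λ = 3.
Block sizes for λ = 3: [3, 1, 1, 1]

From the dimensions of kernels of powers, the number of Jordan blocks of size at least j is d_j − d_{j−1} where d_j = dim ker(N^j) (with d_0 = 0). Computing the differences gives [4, 1, 1].
The number of blocks of size exactly k is (#blocks of size ≥ k) − (#blocks of size ≥ k + 1), so the partition is: 3 block(s) of size 1, 1 block(s) of size 3.
In nonincreasing order the block sizes are [3, 1, 1, 1].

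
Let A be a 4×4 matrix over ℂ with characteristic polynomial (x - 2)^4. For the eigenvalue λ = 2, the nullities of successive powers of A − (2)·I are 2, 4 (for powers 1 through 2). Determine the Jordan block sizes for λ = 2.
Block sizes for λ = 2: [2, 2]

From the dimensions of kernels of powers, the number of Jordan blocks of size at least j is d_j − d_{j−1} where d_j = dim ker(N^j) (with d_0 = 0). Computing the differences gives [2, 2].
The number of blocks of size exactly k is (#blocks of size ≥ k) − (#blocks of size ≥ k + 1), so the partition is: 2 block(s) of size 2.
In nonincreasing order the block sizes are [2, 2].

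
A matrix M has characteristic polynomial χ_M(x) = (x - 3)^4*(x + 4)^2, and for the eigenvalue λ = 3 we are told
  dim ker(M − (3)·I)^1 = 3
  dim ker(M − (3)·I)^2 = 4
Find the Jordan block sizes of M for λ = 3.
Block sizes for λ = 3: [2, 1, 1]

From the dimensions of kernels of powers, the number of Jordan blocks of size at least j is d_j − d_{j−1} where d_j = dim ker(N^j) (with d_0 = 0). Computing the differences gives [3, 1].
The number of blocks of size exactly k is (#blocks of size ≥ k) − (#blocks of size ≥ k + 1), so the partition is: 2 block(s) of size 1, 1 block(s) of size 2.
In nonincreasing order the block sizes are [2, 1, 1].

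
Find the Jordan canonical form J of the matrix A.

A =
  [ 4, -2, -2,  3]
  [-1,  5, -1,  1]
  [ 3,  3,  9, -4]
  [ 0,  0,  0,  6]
J_2(6) ⊕ J_2(6)

The characteristic polynomial is
  det(x·I − A) = x^4 - 24*x^3 + 216*x^2 - 864*x + 1296 = (x - 6)^4

Eigenvalues and multiplicities (the geometric multiplicity of λ is n − rank(A − λI), which equals the number of Jordan blocks for λ):
  λ = 6: algebraic multiplicity = 4, geometric multiplicity = 2

Determining the block sizes for each eigenvalue:
  λ = 6: with am = 4 and gm = 2, the partition is not yet determined (e.g. several partitions of 4 into 2 parts exist). Let N = A − (6)·I. Computing rank(N^1) = 2, rank(N^2) = 0; the number of blocks of size ≥ j is rank(N^{j−1}) − rank(N^j), giving [2, 2]. So we have 2 block(s) of size 2 → block sizes [2, 2]

Assembling the blocks gives a Jordan form
J =
  [6, 1, 0, 0]
  [0, 6, 0, 0]
  [0, 0, 6, 1]
  [0, 0, 0, 6]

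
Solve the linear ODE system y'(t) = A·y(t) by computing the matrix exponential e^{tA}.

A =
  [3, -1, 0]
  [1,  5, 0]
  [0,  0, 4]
e^{tA} =
  [-t*exp(4*t) + exp(4*t), -t*exp(4*t), 0]
  [t*exp(4*t), t*exp(4*t) + exp(4*t), 0]
  [0, 0, exp(4*t)]

Strategy: write A = P · J · P⁻¹ where J is a Jordan canonical form, so e^{tA} = P · e^{tJ} · P⁻¹, and e^{tJ} can be computed block-by-block.

A has Jordan form
J =
  [4, 1, 0]
  [0, 4, 0]
  [0, 0, 4]
(up to reordering of blocks).

Per-block formulas:
  For a 1×1 block at λ = 4: exp(t · [4]) = [e^(4t)].
  For a 2×2 Jordan block J_2(4): exp(t · J_2(4)) = e^(4t)·(I + t·N), where N is the 2×2 nilpotent shift.

After assembling e^{tJ} and conjugating by P, we get:

e^{tA} =
  [-t*exp(4*t) + exp(4*t), -t*exp(4*t), 0]
  [t*exp(4*t), t*exp(4*t) + exp(4*t), 0]
  [0, 0, exp(4*t)]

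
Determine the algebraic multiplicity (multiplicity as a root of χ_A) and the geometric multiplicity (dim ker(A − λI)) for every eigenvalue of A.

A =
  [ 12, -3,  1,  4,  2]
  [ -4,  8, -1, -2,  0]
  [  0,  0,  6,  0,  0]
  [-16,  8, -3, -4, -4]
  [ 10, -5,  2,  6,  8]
λ = 6: alg = 5, geom = 3

Step 1 — factor the characteristic polynomial to read off the algebraic multiplicities:
  χ_A(x) = (x - 6)^5

Step 2 — compute geometric multiplicities via the rank-nullity identity g(λ) = n − rank(A − λI):
  rank(A − (6)·I) = 2, so dim ker(A − (6)·I) = n − 2 = 3

Summary:
  λ = 6: algebraic multiplicity = 5, geometric multiplicity = 3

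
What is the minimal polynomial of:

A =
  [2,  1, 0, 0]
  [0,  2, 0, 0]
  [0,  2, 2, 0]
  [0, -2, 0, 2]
x^2 - 4*x + 4

The characteristic polynomial is χ_A(x) = (x - 2)^4, so the eigenvalues are known. The minimal polynomial is
  m_A(x) = Π_λ (x − λ)^{k_λ}
where k_λ is the size of the *largest* Jordan block for λ (equivalently, the smallest k with (A − λI)^k v = 0 for every generalised eigenvector v of λ).

  λ = 2: largest Jordan block has size 2, contributing (x − 2)^2

So m_A(x) = (x - 2)^2 = x^2 - 4*x + 4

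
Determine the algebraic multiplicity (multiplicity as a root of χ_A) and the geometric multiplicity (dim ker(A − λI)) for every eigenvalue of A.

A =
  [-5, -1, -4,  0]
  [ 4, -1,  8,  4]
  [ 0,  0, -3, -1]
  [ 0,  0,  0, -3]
λ = -3: alg = 4, geom = 2

Step 1 — factor the characteristic polynomial to read off the algebraic multiplicities:
  χ_A(x) = (x + 3)^4

Step 2 — compute geometric multiplicities via the rank-nullity identity g(λ) = n − rank(A − λI):
  rank(A − (-3)·I) = 2, so dim ker(A − (-3)·I) = n − 2 = 2

Summary:
  λ = -3: algebraic multiplicity = 4, geometric multiplicity = 2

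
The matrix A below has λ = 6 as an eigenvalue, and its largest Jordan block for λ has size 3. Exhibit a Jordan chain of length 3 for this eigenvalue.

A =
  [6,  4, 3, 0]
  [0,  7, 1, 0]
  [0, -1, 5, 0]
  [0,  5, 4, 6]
A Jordan chain for λ = 6 of length 3:
v_1 = (1, 0, 0, 1)ᵀ
v_2 = (4, 1, -1, 5)ᵀ
v_3 = (0, 1, 0, 0)ᵀ

Let N = A − (6)·I. We want v_3 with N^3 v_3 = 0 but N^2 v_3 ≠ 0; then v_{j-1} := N · v_j for j = 3, …, 2.

Pick v_3 = (0, 1, 0, 0)ᵀ.
Then v_2 = N · v_3 = (4, 1, -1, 5)ᵀ.
Then v_1 = N · v_2 = (1, 0, 0, 1)ᵀ.

Sanity check: (A − (6)·I) v_1 = (0, 0, 0, 0)ᵀ = 0. ✓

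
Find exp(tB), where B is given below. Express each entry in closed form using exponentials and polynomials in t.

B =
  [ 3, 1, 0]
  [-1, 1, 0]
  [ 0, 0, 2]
e^{tB} =
  [t*exp(2*t) + exp(2*t), t*exp(2*t), 0]
  [-t*exp(2*t), -t*exp(2*t) + exp(2*t), 0]
  [0, 0, exp(2*t)]

Strategy: write B = P · J · P⁻¹ where J is a Jordan canonical form, so e^{tB} = P · e^{tJ} · P⁻¹, and e^{tJ} can be computed block-by-block.

B has Jordan form
J =
  [2, 1, 0]
  [0, 2, 0]
  [0, 0, 2]
(up to reordering of blocks).

Per-block formulas:
  For a 2×2 Jordan block J_2(2): exp(t · J_2(2)) = e^(2t)·(I + t·N), where N is the 2×2 nilpotent shift.
  For a 1×1 block at λ = 2: exp(t · [2]) = [e^(2t)].

After assembling e^{tJ} and conjugating by P, we get:

e^{tB} =
  [t*exp(2*t) + exp(2*t), t*exp(2*t), 0]
  [-t*exp(2*t), -t*exp(2*t) + exp(2*t), 0]
  [0, 0, exp(2*t)]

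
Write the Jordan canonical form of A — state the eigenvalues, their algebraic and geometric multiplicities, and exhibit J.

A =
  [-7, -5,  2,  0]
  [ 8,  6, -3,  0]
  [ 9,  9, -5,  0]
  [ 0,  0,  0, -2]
J_3(-2) ⊕ J_1(-2)

The characteristic polynomial is
  det(x·I − A) = x^4 + 8*x^3 + 24*x^2 + 32*x + 16 = (x + 2)^4

Eigenvalues and multiplicities (the geometric multiplicity of λ is n − rank(A − λI), which equals the number of Jordan blocks for λ):
  λ = -2: algebraic multiplicity = 4, geometric multiplicity = 2

Determining the block sizes for each eigenvalue:
  λ = -2: with am = 4 and gm = 2, the partition is not yet determined (e.g. several partitions of 4 into 2 parts exist). Let N = A − (-2)·I. Computing rank(N^1) = 2, rank(N^2) = 1, rank(N^3) = 0; the number of blocks of size ≥ j is rank(N^{j−1}) − rank(N^j), giving [2, 1, 1]. So we have 1 block(s) of size 3, 1 block(s) of size 1 → block sizes [3, 1]

Assembling the blocks gives a Jordan form
J =
  [-2,  1,  0,  0]
  [ 0, -2,  1,  0]
  [ 0,  0, -2,  0]
  [ 0,  0,  0, -2]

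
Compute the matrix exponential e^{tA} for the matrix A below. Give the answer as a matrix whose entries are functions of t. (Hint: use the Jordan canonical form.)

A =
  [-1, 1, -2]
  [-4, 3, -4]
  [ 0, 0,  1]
e^{tA} =
  [-2*t*exp(t) + exp(t), t*exp(t), -2*t*exp(t)]
  [-4*t*exp(t), 2*t*exp(t) + exp(t), -4*t*exp(t)]
  [0, 0, exp(t)]

Strategy: write A = P · J · P⁻¹ where J is a Jordan canonical form, so e^{tA} = P · e^{tJ} · P⁻¹, and e^{tJ} can be computed block-by-block.

A has Jordan form
J =
  [1, 1, 0]
  [0, 1, 0]
  [0, 0, 1]
(up to reordering of blocks).

Per-block formulas:
  For a 2×2 Jordan block J_2(1): exp(t · J_2(1)) = e^(1t)·(I + t·N), where N is the 2×2 nilpotent shift.
  For a 1×1 block at λ = 1: exp(t · [1]) = [e^(1t)].

After assembling e^{tJ} and conjugating by P, we get:

e^{tA} =
  [-2*t*exp(t) + exp(t), t*exp(t), -2*t*exp(t)]
  [-4*t*exp(t), 2*t*exp(t) + exp(t), -4*t*exp(t)]
  [0, 0, exp(t)]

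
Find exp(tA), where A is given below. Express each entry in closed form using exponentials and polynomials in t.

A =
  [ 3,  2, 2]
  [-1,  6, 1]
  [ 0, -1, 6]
e^{tA} =
  [t^2*exp(5*t) - 2*t*exp(5*t) + exp(5*t), -2*t^2*exp(5*t) + 2*t*exp(5*t), 2*t*exp(5*t)]
  [t^2*exp(5*t)/2 - t*exp(5*t), -t^2*exp(5*t) + t*exp(5*t) + exp(5*t), t*exp(5*t)]
  [t^2*exp(5*t)/2, -t^2*exp(5*t) - t*exp(5*t), t*exp(5*t) + exp(5*t)]

Strategy: write A = P · J · P⁻¹ where J is a Jordan canonical form, so e^{tA} = P · e^{tJ} · P⁻¹, and e^{tJ} can be computed block-by-block.

A has Jordan form
J =
  [5, 1, 0]
  [0, 5, 1]
  [0, 0, 5]
(up to reordering of blocks).

Per-block formulas:
  For a 3×3 Jordan block J_3(5): exp(t · J_3(5)) = e^(5t)·(I + t·N + (t^2/2)·N^2), where N is the 3×3 nilpotent shift.

After assembling e^{tJ} and conjugating by P, we get:

e^{tA} =
  [t^2*exp(5*t) - 2*t*exp(5*t) + exp(5*t), -2*t^2*exp(5*t) + 2*t*exp(5*t), 2*t*exp(5*t)]
  [t^2*exp(5*t)/2 - t*exp(5*t), -t^2*exp(5*t) + t*exp(5*t) + exp(5*t), t*exp(5*t)]
  [t^2*exp(5*t)/2, -t^2*exp(5*t) - t*exp(5*t), t*exp(5*t) + exp(5*t)]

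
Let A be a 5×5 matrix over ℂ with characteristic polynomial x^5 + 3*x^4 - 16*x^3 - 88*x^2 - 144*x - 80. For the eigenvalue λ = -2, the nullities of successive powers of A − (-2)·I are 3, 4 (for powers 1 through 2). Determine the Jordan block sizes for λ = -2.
Block sizes for λ = -2: [2, 1, 1]

From the dimensions of kernels of powers, the number of Jordan blocks of size at least j is d_j − d_{j−1} where d_j = dim ker(N^j) (with d_0 = 0). Computing the differences gives [3, 1].
The number of blocks of size exactly k is (#blocks of size ≥ k) − (#blocks of size ≥ k + 1), so the partition is: 2 block(s) of size 1, 1 block(s) of size 2.
In nonincreasing order the block sizes are [2, 1, 1].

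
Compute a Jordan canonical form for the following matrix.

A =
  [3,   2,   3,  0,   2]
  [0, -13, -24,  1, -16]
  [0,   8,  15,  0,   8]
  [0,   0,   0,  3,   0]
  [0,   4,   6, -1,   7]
J_2(3) ⊕ J_2(3) ⊕ J_1(3)

The characteristic polynomial is
  det(x·I − A) = x^5 - 15*x^4 + 90*x^3 - 270*x^2 + 405*x - 243 = (x - 3)^5

Eigenvalues and multiplicities (the geometric multiplicity of λ is n − rank(A − λI), which equals the number of Jordan blocks for λ):
  λ = 3: algebraic multiplicity = 5, geometric multiplicity = 3

Determining the block sizes for each eigenvalue:
  λ = 3: with am = 5 and gm = 3, the partition is not yet determined (e.g. several partitions of 5 into 3 parts exist). Let N = A − (3)·I. Computing rank(N^1) = 2, rank(N^2) = 0; the number of blocks of size ≥ j is rank(N^{j−1}) − rank(N^j), giving [3, 2]. So we have 2 block(s) of size 2, 1 block(s) of size 1 → block sizes [2, 2, 1]

Assembling the blocks gives a Jordan form
J =
  [3, 1, 0, 0, 0]
  [0, 3, 0, 0, 0]
  [0, 0, 3, 1, 0]
  [0, 0, 0, 3, 0]
  [0, 0, 0, 0, 3]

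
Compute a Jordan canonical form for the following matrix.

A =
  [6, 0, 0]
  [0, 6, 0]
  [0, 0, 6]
J_1(6) ⊕ J_1(6) ⊕ J_1(6)

The characteristic polynomial is
  det(x·I − A) = x^3 - 18*x^2 + 108*x - 216 = (x - 6)^3

Eigenvalues and multiplicities (the geometric multiplicity of λ is n − rank(A − λI), which equals the number of Jordan blocks for λ):
  λ = 6: algebraic multiplicity = 3, geometric multiplicity = 3

Determining the block sizes for each eigenvalue:
  λ = 6: gm = am = 3, so every block has size 1 → block sizes [1, 1, 1]

Assembling the blocks gives a Jordan form
J =
  [6, 0, 0]
  [0, 6, 0]
  [0, 0, 6]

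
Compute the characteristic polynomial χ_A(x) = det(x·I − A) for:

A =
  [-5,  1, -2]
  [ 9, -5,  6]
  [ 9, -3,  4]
x^3 + 6*x^2 + 12*x + 8

Expanding det(x·I − A) (e.g. by cofactor expansion or by noting that A is similar to its Jordan form J, which has the same characteristic polynomial as A) gives
  χ_A(x) = x^3 + 6*x^2 + 12*x + 8
which factors as (x + 2)^3. The eigenvalues (with algebraic multiplicities) are λ = -2 with multiplicity 3.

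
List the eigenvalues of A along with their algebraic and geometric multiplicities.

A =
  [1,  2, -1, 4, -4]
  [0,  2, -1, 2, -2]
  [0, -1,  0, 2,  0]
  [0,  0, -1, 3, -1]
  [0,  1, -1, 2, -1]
λ = 1: alg = 5, geom = 2

Step 1 — factor the characteristic polynomial to read off the algebraic multiplicities:
  χ_A(x) = (x - 1)^5

Step 2 — compute geometric multiplicities via the rank-nullity identity g(λ) = n − rank(A − λI):
  rank(A − (1)·I) = 3, so dim ker(A − (1)·I) = n − 3 = 2

Summary:
  λ = 1: algebraic multiplicity = 5, geometric multiplicity = 2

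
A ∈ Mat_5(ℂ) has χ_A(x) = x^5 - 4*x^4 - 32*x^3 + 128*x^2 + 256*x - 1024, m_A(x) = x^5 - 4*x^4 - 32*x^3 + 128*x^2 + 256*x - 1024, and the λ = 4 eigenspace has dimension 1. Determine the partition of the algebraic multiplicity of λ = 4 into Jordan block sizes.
Block sizes for λ = 4: [3]

Step 1 — from the characteristic polynomial, algebraic multiplicity of λ = 4 is 3. From dim ker(A − (4)·I) = 1, there are exactly 1 Jordan blocks for λ = 4.
Step 2 — from the minimal polynomial, the factor (x − 4)^3 tells us the largest block for λ = 4 has size 3.
Step 3 — with total size 3, 1 blocks, and largest block 3, the block sizes (in nonincreasing order) are [3].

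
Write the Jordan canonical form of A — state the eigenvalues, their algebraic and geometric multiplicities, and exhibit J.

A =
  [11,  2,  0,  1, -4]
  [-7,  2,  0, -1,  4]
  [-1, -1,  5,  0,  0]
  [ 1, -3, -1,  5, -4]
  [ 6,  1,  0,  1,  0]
J_2(4) ⊕ J_3(5)

The characteristic polynomial is
  det(x·I − A) = x^5 - 23*x^4 + 211*x^3 - 965*x^2 + 2200*x - 2000 = (x - 5)^3*(x - 4)^2

Eigenvalues and multiplicities (the geometric multiplicity of λ is n − rank(A − λI), which equals the number of Jordan blocks for λ):
  λ = 4: algebraic multiplicity = 2, geometric multiplicity = 1
  λ = 5: algebraic multiplicity = 3, geometric multiplicity = 1

Determining the block sizes for each eigenvalue:
  λ = 4: one block (gm = 1), so the single block has size am = 2 → block sizes [2]
  λ = 5: one block (gm = 1), so the single block has size am = 3 → block sizes [3]

Assembling the blocks gives a Jordan form
J =
  [4, 1, 0, 0, 0]
  [0, 4, 0, 0, 0]
  [0, 0, 5, 1, 0]
  [0, 0, 0, 5, 1]
  [0, 0, 0, 0, 5]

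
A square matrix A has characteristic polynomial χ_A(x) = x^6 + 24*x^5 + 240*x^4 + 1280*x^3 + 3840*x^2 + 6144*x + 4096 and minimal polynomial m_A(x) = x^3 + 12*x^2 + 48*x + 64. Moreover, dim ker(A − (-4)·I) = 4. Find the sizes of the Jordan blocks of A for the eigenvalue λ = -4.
Block sizes for λ = -4: [3, 1, 1, 1]

Step 1 — from the characteristic polynomial, algebraic multiplicity of λ = -4 is 6. From dim ker(A − (-4)·I) = 4, there are exactly 4 Jordan blocks for λ = -4.
Step 2 — from the minimal polynomial, the factor (x + 4)^3 tells us the largest block for λ = -4 has size 3.
Step 3 — with total size 6, 4 blocks, and largest block 3, the block sizes (in nonincreasing order) are [3, 1, 1, 1].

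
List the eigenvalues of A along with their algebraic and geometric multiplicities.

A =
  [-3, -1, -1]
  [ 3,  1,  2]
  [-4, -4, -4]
λ = -2: alg = 3, geom = 1

Step 1 — factor the characteristic polynomial to read off the algebraic multiplicities:
  χ_A(x) = (x + 2)^3

Step 2 — compute geometric multiplicities via the rank-nullity identity g(λ) = n − rank(A − λI):
  rank(A − (-2)·I) = 2, so dim ker(A − (-2)·I) = n − 2 = 1

Summary:
  λ = -2: algebraic multiplicity = 3, geometric multiplicity = 1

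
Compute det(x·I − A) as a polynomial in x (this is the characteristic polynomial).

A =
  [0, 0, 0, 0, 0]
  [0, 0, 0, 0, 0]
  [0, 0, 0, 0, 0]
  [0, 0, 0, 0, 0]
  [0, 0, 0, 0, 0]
x^5

Expanding det(x·I − A) (e.g. by cofactor expansion or by noting that A is similar to its Jordan form J, which has the same characteristic polynomial as A) gives
  χ_A(x) = x^5
which factors as x^5. The eigenvalues (with algebraic multiplicities) are λ = 0 with multiplicity 5.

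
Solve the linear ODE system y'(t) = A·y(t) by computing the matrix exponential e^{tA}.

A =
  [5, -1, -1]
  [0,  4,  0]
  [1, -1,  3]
e^{tA} =
  [t*exp(4*t) + exp(4*t), -t*exp(4*t), -t*exp(4*t)]
  [0, exp(4*t), 0]
  [t*exp(4*t), -t*exp(4*t), -t*exp(4*t) + exp(4*t)]

Strategy: write A = P · J · P⁻¹ where J is a Jordan canonical form, so e^{tA} = P · e^{tJ} · P⁻¹, and e^{tJ} can be computed block-by-block.

A has Jordan form
J =
  [4, 1, 0]
  [0, 4, 0]
  [0, 0, 4]
(up to reordering of blocks).

Per-block formulas:
  For a 1×1 block at λ = 4: exp(t · [4]) = [e^(4t)].
  For a 2×2 Jordan block J_2(4): exp(t · J_2(4)) = e^(4t)·(I + t·N), where N is the 2×2 nilpotent shift.

After assembling e^{tJ} and conjugating by P, we get:

e^{tA} =
  [t*exp(4*t) + exp(4*t), -t*exp(4*t), -t*exp(4*t)]
  [0, exp(4*t), 0]
  [t*exp(4*t), -t*exp(4*t), -t*exp(4*t) + exp(4*t)]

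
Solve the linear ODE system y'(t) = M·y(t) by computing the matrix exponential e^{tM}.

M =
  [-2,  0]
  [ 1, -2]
e^{tM} =
  [exp(-2*t), 0]
  [t*exp(-2*t), exp(-2*t)]

Strategy: write M = P · J · P⁻¹ where J is a Jordan canonical form, so e^{tM} = P · e^{tJ} · P⁻¹, and e^{tJ} can be computed block-by-block.

M has Jordan form
J =
  [-2,  1]
  [ 0, -2]
(up to reordering of blocks).

Per-block formulas:
  For a 2×2 Jordan block J_2(-2): exp(t · J_2(-2)) = e^(-2t)·(I + t·N), where N is the 2×2 nilpotent shift.

After assembling e^{tJ} and conjugating by P, we get:

e^{tM} =
  [exp(-2*t), 0]
  [t*exp(-2*t), exp(-2*t)]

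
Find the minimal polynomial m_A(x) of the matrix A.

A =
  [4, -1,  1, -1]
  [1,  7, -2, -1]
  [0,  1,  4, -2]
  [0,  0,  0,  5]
x^3 - 15*x^2 + 75*x - 125

The characteristic polynomial is χ_A(x) = (x - 5)^4, so the eigenvalues are known. The minimal polynomial is
  m_A(x) = Π_λ (x − λ)^{k_λ}
where k_λ is the size of the *largest* Jordan block for λ (equivalently, the smallest k with (A − λI)^k v = 0 for every generalised eigenvector v of λ).

  λ = 5: largest Jordan block has size 3, contributing (x − 5)^3

So m_A(x) = (x - 5)^3 = x^3 - 15*x^2 + 75*x - 125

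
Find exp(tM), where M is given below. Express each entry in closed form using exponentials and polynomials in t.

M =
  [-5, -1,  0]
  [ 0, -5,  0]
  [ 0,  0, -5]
e^{tM} =
  [exp(-5*t), -t*exp(-5*t), 0]
  [0, exp(-5*t), 0]
  [0, 0, exp(-5*t)]

Strategy: write M = P · J · P⁻¹ where J is a Jordan canonical form, so e^{tM} = P · e^{tJ} · P⁻¹, and e^{tJ} can be computed block-by-block.

M has Jordan form
J =
  [-5,  1,  0]
  [ 0, -5,  0]
  [ 0,  0, -5]
(up to reordering of blocks).

Per-block formulas:
  For a 1×1 block at λ = -5: exp(t · [-5]) = [e^(-5t)].
  For a 2×2 Jordan block J_2(-5): exp(t · J_2(-5)) = e^(-5t)·(I + t·N), where N is the 2×2 nilpotent shift.

After assembling e^{tJ} and conjugating by P, we get:

e^{tM} =
  [exp(-5*t), -t*exp(-5*t), 0]
  [0, exp(-5*t), 0]
  [0, 0, exp(-5*t)]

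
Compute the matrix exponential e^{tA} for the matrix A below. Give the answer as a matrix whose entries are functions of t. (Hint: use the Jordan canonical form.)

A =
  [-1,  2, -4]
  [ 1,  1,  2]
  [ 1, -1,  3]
e^{tA} =
  [t^2*exp(t) - 2*t*exp(t) + exp(t), 2*t*exp(t), 2*t^2*exp(t) - 4*t*exp(t)]
  [t*exp(t), exp(t), 2*t*exp(t)]
  [-t^2*exp(t)/2 + t*exp(t), -t*exp(t), -t^2*exp(t) + 2*t*exp(t) + exp(t)]

Strategy: write A = P · J · P⁻¹ where J is a Jordan canonical form, so e^{tA} = P · e^{tJ} · P⁻¹, and e^{tJ} can be computed block-by-block.

A has Jordan form
J =
  [1, 1, 0]
  [0, 1, 1]
  [0, 0, 1]
(up to reordering of blocks).

Per-block formulas:
  For a 3×3 Jordan block J_3(1): exp(t · J_3(1)) = e^(1t)·(I + t·N + (t^2/2)·N^2), where N is the 3×3 nilpotent shift.

After assembling e^{tJ} and conjugating by P, we get:

e^{tA} =
  [t^2*exp(t) - 2*t*exp(t) + exp(t), 2*t*exp(t), 2*t^2*exp(t) - 4*t*exp(t)]
  [t*exp(t), exp(t), 2*t*exp(t)]
  [-t^2*exp(t)/2 + t*exp(t), -t*exp(t), -t^2*exp(t) + 2*t*exp(t) + exp(t)]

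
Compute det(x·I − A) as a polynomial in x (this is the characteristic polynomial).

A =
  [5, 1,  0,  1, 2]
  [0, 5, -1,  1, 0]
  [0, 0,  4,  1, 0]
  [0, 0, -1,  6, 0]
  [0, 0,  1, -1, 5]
x^5 - 25*x^4 + 250*x^3 - 1250*x^2 + 3125*x - 3125

Expanding det(x·I − A) (e.g. by cofactor expansion or by noting that A is similar to its Jordan form J, which has the same characteristic polynomial as A) gives
  χ_A(x) = x^5 - 25*x^4 + 250*x^3 - 1250*x^2 + 3125*x - 3125
which factors as (x - 5)^5. The eigenvalues (with algebraic multiplicities) are λ = 5 with multiplicity 5.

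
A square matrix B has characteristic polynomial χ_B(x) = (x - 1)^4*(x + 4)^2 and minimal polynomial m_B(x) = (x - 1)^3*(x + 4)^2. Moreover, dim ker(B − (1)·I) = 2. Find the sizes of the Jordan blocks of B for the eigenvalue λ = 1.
Block sizes for λ = 1: [3, 1]

Step 1 — from the characteristic polynomial, algebraic multiplicity of λ = 1 is 4. From dim ker(B − (1)·I) = 2, there are exactly 2 Jordan blocks for λ = 1.
Step 2 — from the minimal polynomial, the factor (x − 1)^3 tells us the largest block for λ = 1 has size 3.
Step 3 — with total size 4, 2 blocks, and largest block 3, the block sizes (in nonincreasing order) are [3, 1].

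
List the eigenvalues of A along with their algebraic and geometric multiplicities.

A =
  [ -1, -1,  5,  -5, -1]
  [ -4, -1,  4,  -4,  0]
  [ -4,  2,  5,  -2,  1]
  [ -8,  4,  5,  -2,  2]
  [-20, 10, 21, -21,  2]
λ = -3: alg = 2, geom = 1; λ = 3: alg = 3, geom = 1

Step 1 — factor the characteristic polynomial to read off the algebraic multiplicities:
  χ_A(x) = (x - 3)^3*(x + 3)^2

Step 2 — compute geometric multiplicities via the rank-nullity identity g(λ) = n − rank(A − λI):
  rank(A − (-3)·I) = 4, so dim ker(A − (-3)·I) = n − 4 = 1
  rank(A − (3)·I) = 4, so dim ker(A − (3)·I) = n − 4 = 1

Summary:
  λ = -3: algebraic multiplicity = 2, geometric multiplicity = 1
  λ = 3: algebraic multiplicity = 3, geometric multiplicity = 1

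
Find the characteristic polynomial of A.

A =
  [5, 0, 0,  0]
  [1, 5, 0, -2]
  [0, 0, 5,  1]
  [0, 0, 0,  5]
x^4 - 20*x^3 + 150*x^2 - 500*x + 625

Expanding det(x·I − A) (e.g. by cofactor expansion or by noting that A is similar to its Jordan form J, which has the same characteristic polynomial as A) gives
  χ_A(x) = x^4 - 20*x^3 + 150*x^2 - 500*x + 625
which factors as (x - 5)^4. The eigenvalues (with algebraic multiplicities) are λ = 5 with multiplicity 4.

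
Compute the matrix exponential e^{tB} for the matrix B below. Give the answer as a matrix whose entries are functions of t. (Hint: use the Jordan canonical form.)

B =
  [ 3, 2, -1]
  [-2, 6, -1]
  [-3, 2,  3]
e^{tB} =
  [-t*exp(4*t) + exp(4*t), 2*t*exp(4*t), -t*exp(4*t)]
  [t^2*exp(4*t)/2 - 2*t*exp(4*t), -t^2*exp(4*t) + 2*t*exp(4*t) + exp(4*t), t^2*exp(4*t)/2 - t*exp(4*t)]
  [t^2*exp(4*t) - 3*t*exp(4*t), -2*t^2*exp(4*t) + 2*t*exp(4*t), t^2*exp(4*t) - t*exp(4*t) + exp(4*t)]

Strategy: write B = P · J · P⁻¹ where J is a Jordan canonical form, so e^{tB} = P · e^{tJ} · P⁻¹, and e^{tJ} can be computed block-by-block.

B has Jordan form
J =
  [4, 1, 0]
  [0, 4, 1]
  [0, 0, 4]
(up to reordering of blocks).

Per-block formulas:
  For a 3×3 Jordan block J_3(4): exp(t · J_3(4)) = e^(4t)·(I + t·N + (t^2/2)·N^2), where N is the 3×3 nilpotent shift.

After assembling e^{tJ} and conjugating by P, we get:

e^{tB} =
  [-t*exp(4*t) + exp(4*t), 2*t*exp(4*t), -t*exp(4*t)]
  [t^2*exp(4*t)/2 - 2*t*exp(4*t), -t^2*exp(4*t) + 2*t*exp(4*t) + exp(4*t), t^2*exp(4*t)/2 - t*exp(4*t)]
  [t^2*exp(4*t) - 3*t*exp(4*t), -2*t^2*exp(4*t) + 2*t*exp(4*t), t^2*exp(4*t) - t*exp(4*t) + exp(4*t)]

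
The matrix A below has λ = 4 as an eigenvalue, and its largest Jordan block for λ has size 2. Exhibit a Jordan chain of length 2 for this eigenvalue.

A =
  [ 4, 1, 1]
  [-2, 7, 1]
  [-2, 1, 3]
A Jordan chain for λ = 4 of length 2:
v_1 = (1, 1, -1)ᵀ
v_2 = (1, 1, 0)ᵀ

Let N = A − (4)·I. We want v_2 with N^2 v_2 = 0 but N^1 v_2 ≠ 0; then v_{j-1} := N · v_j for j = 2, …, 2.

Pick v_2 = (1, 1, 0)ᵀ.
Then v_1 = N · v_2 = (1, 1, -1)ᵀ.

Sanity check: (A − (4)·I) v_1 = (0, 0, 0)ᵀ = 0. ✓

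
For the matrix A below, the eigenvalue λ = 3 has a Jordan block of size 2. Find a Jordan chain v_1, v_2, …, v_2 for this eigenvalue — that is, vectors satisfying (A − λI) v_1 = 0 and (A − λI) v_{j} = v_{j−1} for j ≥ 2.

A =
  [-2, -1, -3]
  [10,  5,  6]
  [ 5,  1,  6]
A Jordan chain for λ = 3 of length 2:
v_1 = (-5, 10, 5)ᵀ
v_2 = (1, 0, 0)ᵀ

Let N = A − (3)·I. We want v_2 with N^2 v_2 = 0 but N^1 v_2 ≠ 0; then v_{j-1} := N · v_j for j = 2, …, 2.

Pick v_2 = (1, 0, 0)ᵀ.
Then v_1 = N · v_2 = (-5, 10, 5)ᵀ.

Sanity check: (A − (3)·I) v_1 = (0, 0, 0)ᵀ = 0. ✓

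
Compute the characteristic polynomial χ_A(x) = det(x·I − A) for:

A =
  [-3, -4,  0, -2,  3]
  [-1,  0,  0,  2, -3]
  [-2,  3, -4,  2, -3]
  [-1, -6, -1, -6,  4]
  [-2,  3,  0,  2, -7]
x^5 + 20*x^4 + 160*x^3 + 640*x^2 + 1280*x + 1024

Expanding det(x·I − A) (e.g. by cofactor expansion or by noting that A is similar to its Jordan form J, which has the same characteristic polynomial as A) gives
  χ_A(x) = x^5 + 20*x^4 + 160*x^3 + 640*x^2 + 1280*x + 1024
which factors as (x + 4)^5. The eigenvalues (with algebraic multiplicities) are λ = -4 with multiplicity 5.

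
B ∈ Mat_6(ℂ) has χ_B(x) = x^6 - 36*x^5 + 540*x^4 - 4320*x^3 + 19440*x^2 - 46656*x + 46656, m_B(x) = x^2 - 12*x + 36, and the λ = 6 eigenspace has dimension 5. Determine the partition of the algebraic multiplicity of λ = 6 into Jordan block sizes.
Block sizes for λ = 6: [2, 1, 1, 1, 1]

Step 1 — from the characteristic polynomial, algebraic multiplicity of λ = 6 is 6. From dim ker(B − (6)·I) = 5, there are exactly 5 Jordan blocks for λ = 6.
Step 2 — from the minimal polynomial, the factor (x − 6)^2 tells us the largest block for λ = 6 has size 2.
Step 3 — with total size 6, 5 blocks, and largest block 2, the block sizes (in nonincreasing order) are [2, 1, 1, 1, 1].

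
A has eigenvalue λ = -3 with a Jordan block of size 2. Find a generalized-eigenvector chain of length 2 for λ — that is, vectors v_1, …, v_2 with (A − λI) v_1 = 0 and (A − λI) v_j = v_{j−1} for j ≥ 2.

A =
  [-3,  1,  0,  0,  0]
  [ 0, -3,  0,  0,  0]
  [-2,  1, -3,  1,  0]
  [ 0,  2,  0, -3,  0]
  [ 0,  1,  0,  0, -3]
A Jordan chain for λ = -3 of length 2:
v_1 = (0, 0, -2, 0, 0)ᵀ
v_2 = (1, 0, 0, 0, 0)ᵀ

Let N = A − (-3)·I. We want v_2 with N^2 v_2 = 0 but N^1 v_2 ≠ 0; then v_{j-1} := N · v_j for j = 2, …, 2.

Pick v_2 = (1, 0, 0, 0, 0)ᵀ.
Then v_1 = N · v_2 = (0, 0, -2, 0, 0)ᵀ.

Sanity check: (A − (-3)·I) v_1 = (0, 0, 0, 0, 0)ᵀ = 0. ✓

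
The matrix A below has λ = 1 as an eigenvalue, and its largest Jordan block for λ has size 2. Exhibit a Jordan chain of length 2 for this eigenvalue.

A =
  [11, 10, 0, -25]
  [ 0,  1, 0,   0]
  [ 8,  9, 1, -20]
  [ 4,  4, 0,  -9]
A Jordan chain for λ = 1 of length 2:
v_1 = (10, 0, 8, 4)ᵀ
v_2 = (1, 0, 0, 0)ᵀ

Let N = A − (1)·I. We want v_2 with N^2 v_2 = 0 but N^1 v_2 ≠ 0; then v_{j-1} := N · v_j for j = 2, …, 2.

Pick v_2 = (1, 0, 0, 0)ᵀ.
Then v_1 = N · v_2 = (10, 0, 8, 4)ᵀ.

Sanity check: (A − (1)·I) v_1 = (0, 0, 0, 0)ᵀ = 0. ✓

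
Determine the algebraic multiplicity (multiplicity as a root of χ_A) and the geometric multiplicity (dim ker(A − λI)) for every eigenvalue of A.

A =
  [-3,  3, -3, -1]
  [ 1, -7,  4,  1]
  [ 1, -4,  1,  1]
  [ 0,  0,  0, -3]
λ = -3: alg = 4, geom = 2

Step 1 — factor the characteristic polynomial to read off the algebraic multiplicities:
  χ_A(x) = (x + 3)^4

Step 2 — compute geometric multiplicities via the rank-nullity identity g(λ) = n − rank(A − λI):
  rank(A − (-3)·I) = 2, so dim ker(A − (-3)·I) = n − 2 = 2

Summary:
  λ = -3: algebraic multiplicity = 4, geometric multiplicity = 2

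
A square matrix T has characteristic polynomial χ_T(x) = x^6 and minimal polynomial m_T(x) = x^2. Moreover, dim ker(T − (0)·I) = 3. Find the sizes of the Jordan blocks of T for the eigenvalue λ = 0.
Block sizes for λ = 0: [2, 2, 2]

Step 1 — from the characteristic polynomial, algebraic multiplicity of λ = 0 is 6. From dim ker(T − (0)·I) = 3, there are exactly 3 Jordan blocks for λ = 0.
Step 2 — from the minimal polynomial, the factor (x − 0)^2 tells us the largest block for λ = 0 has size 2.
Step 3 — with total size 6, 3 blocks, and largest block 2, the block sizes (in nonincreasing order) are [2, 2, 2].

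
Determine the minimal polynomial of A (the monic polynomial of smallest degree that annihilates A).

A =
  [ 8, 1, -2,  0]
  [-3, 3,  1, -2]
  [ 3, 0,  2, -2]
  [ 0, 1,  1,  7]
x^3 - 15*x^2 + 75*x - 125

The characteristic polynomial is χ_A(x) = (x - 5)^4, so the eigenvalues are known. The minimal polynomial is
  m_A(x) = Π_λ (x − λ)^{k_λ}
where k_λ is the size of the *largest* Jordan block for λ (equivalently, the smallest k with (A − λI)^k v = 0 for every generalised eigenvector v of λ).

  λ = 5: largest Jordan block has size 3, contributing (x − 5)^3

So m_A(x) = (x - 5)^3 = x^3 - 15*x^2 + 75*x - 125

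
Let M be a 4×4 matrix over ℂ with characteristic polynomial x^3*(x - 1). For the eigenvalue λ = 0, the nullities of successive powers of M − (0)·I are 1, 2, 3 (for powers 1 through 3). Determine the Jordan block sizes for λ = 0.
Block sizes for λ = 0: [3]

From the dimensions of kernels of powers, the number of Jordan blocks of size at least j is d_j − d_{j−1} where d_j = dim ker(N^j) (with d_0 = 0). Computing the differences gives [1, 1, 1].
The number of blocks of size exactly k is (#blocks of size ≥ k) − (#blocks of size ≥ k + 1), so the partition is: 1 block(s) of size 3.
In nonincreasing order the block sizes are [3].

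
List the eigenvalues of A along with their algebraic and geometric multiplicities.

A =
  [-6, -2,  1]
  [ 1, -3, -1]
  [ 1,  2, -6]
λ = -5: alg = 3, geom = 2

Step 1 — factor the characteristic polynomial to read off the algebraic multiplicities:
  χ_A(x) = (x + 5)^3

Step 2 — compute geometric multiplicities via the rank-nullity identity g(λ) = n − rank(A − λI):
  rank(A − (-5)·I) = 1, so dim ker(A − (-5)·I) = n − 1 = 2

Summary:
  λ = -5: algebraic multiplicity = 3, geometric multiplicity = 2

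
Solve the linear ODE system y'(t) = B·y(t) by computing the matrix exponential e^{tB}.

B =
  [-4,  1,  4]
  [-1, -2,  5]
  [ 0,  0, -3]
e^{tB} =
  [-t*exp(-3*t) + exp(-3*t), t*exp(-3*t), t^2*exp(-3*t)/2 + 4*t*exp(-3*t)]
  [-t*exp(-3*t), t*exp(-3*t) + exp(-3*t), t^2*exp(-3*t)/2 + 5*t*exp(-3*t)]
  [0, 0, exp(-3*t)]

Strategy: write B = P · J · P⁻¹ where J is a Jordan canonical form, so e^{tB} = P · e^{tJ} · P⁻¹, and e^{tJ} can be computed block-by-block.

B has Jordan form
J =
  [-3,  1,  0]
  [ 0, -3,  1]
  [ 0,  0, -3]
(up to reordering of blocks).

Per-block formulas:
  For a 3×3 Jordan block J_3(-3): exp(t · J_3(-3)) = e^(-3t)·(I + t·N + (t^2/2)·N^2), where N is the 3×3 nilpotent shift.

After assembling e^{tJ} and conjugating by P, we get:

e^{tB} =
  [-t*exp(-3*t) + exp(-3*t), t*exp(-3*t), t^2*exp(-3*t)/2 + 4*t*exp(-3*t)]
  [-t*exp(-3*t), t*exp(-3*t) + exp(-3*t), t^2*exp(-3*t)/2 + 5*t*exp(-3*t)]
  [0, 0, exp(-3*t)]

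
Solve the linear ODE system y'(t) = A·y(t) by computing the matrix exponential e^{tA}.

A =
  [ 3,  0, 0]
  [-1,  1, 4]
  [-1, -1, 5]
e^{tA} =
  [exp(3*t), 0, 0]
  [-t^2*exp(3*t) - t*exp(3*t), -2*t*exp(3*t) + exp(3*t), 4*t*exp(3*t)]
  [-t^2*exp(3*t)/2 - t*exp(3*t), -t*exp(3*t), 2*t*exp(3*t) + exp(3*t)]

Strategy: write A = P · J · P⁻¹ where J is a Jordan canonical form, so e^{tA} = P · e^{tJ} · P⁻¹, and e^{tJ} can be computed block-by-block.

A has Jordan form
J =
  [3, 1, 0]
  [0, 3, 1]
  [0, 0, 3]
(up to reordering of blocks).

Per-block formulas:
  For a 3×3 Jordan block J_3(3): exp(t · J_3(3)) = e^(3t)·(I + t·N + (t^2/2)·N^2), where N is the 3×3 nilpotent shift.

After assembling e^{tJ} and conjugating by P, we get:

e^{tA} =
  [exp(3*t), 0, 0]
  [-t^2*exp(3*t) - t*exp(3*t), -2*t*exp(3*t) + exp(3*t), 4*t*exp(3*t)]
  [-t^2*exp(3*t)/2 - t*exp(3*t), -t*exp(3*t), 2*t*exp(3*t) + exp(3*t)]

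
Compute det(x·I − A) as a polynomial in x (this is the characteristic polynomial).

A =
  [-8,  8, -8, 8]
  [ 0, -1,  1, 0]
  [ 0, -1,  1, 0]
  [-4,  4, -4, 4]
x^4 + 4*x^3

Expanding det(x·I − A) (e.g. by cofactor expansion or by noting that A is similar to its Jordan form J, which has the same characteristic polynomial as A) gives
  χ_A(x) = x^4 + 4*x^3
which factors as x^3*(x + 4). The eigenvalues (with algebraic multiplicities) are λ = -4 with multiplicity 1, λ = 0 with multiplicity 3.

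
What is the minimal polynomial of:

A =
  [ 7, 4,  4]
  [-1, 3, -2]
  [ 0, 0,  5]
x^2 - 10*x + 25

The characteristic polynomial is χ_A(x) = (x - 5)^3, so the eigenvalues are known. The minimal polynomial is
  m_A(x) = Π_λ (x − λ)^{k_λ}
where k_λ is the size of the *largest* Jordan block for λ (equivalently, the smallest k with (A − λI)^k v = 0 for every generalised eigenvector v of λ).

  λ = 5: largest Jordan block has size 2, contributing (x − 5)^2

So m_A(x) = (x - 5)^2 = x^2 - 10*x + 25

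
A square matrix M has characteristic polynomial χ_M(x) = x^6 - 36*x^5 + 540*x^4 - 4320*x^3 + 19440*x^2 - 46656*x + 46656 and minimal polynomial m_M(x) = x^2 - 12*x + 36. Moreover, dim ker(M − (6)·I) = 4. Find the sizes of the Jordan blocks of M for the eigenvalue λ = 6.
Block sizes for λ = 6: [2, 2, 1, 1]

Step 1 — from the characteristic polynomial, algebraic multiplicity of λ = 6 is 6. From dim ker(M − (6)·I) = 4, there are exactly 4 Jordan blocks for λ = 6.
Step 2 — from the minimal polynomial, the factor (x − 6)^2 tells us the largest block for λ = 6 has size 2.
Step 3 — with total size 6, 4 blocks, and largest block 2, the block sizes (in nonincreasing order) are [2, 2, 1, 1].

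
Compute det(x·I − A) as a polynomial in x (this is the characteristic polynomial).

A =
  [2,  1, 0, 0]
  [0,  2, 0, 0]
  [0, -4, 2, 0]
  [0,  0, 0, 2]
x^4 - 8*x^3 + 24*x^2 - 32*x + 16

Expanding det(x·I − A) (e.g. by cofactor expansion or by noting that A is similar to its Jordan form J, which has the same characteristic polynomial as A) gives
  χ_A(x) = x^4 - 8*x^3 + 24*x^2 - 32*x + 16
which factors as (x - 2)^4. The eigenvalues (with algebraic multiplicities) are λ = 2 with multiplicity 4.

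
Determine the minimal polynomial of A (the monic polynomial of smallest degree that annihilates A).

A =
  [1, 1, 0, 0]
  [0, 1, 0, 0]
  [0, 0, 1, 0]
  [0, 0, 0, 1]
x^2 - 2*x + 1

The characteristic polynomial is χ_A(x) = (x - 1)^4, so the eigenvalues are known. The minimal polynomial is
  m_A(x) = Π_λ (x − λ)^{k_λ}
where k_λ is the size of the *largest* Jordan block for λ (equivalently, the smallest k with (A − λI)^k v = 0 for every generalised eigenvector v of λ).

  λ = 1: largest Jordan block has size 2, contributing (x − 1)^2

So m_A(x) = (x - 1)^2 = x^2 - 2*x + 1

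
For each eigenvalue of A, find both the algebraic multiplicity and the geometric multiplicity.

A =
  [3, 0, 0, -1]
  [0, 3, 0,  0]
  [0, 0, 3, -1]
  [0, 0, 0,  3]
λ = 3: alg = 4, geom = 3

Step 1 — factor the characteristic polynomial to read off the algebraic multiplicities:
  χ_A(x) = (x - 3)^4

Step 2 — compute geometric multiplicities via the rank-nullity identity g(λ) = n − rank(A − λI):
  rank(A − (3)·I) = 1, so dim ker(A − (3)·I) = n − 1 = 3

Summary:
  λ = 3: algebraic multiplicity = 4, geometric multiplicity = 3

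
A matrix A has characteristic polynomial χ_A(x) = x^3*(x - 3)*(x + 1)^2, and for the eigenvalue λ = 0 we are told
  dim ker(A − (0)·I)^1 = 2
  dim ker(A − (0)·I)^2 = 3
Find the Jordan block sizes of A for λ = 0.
Block sizes for λ = 0: [2, 1]

From the dimensions of kernels of powers, the number of Jordan blocks of size at least j is d_j − d_{j−1} where d_j = dim ker(N^j) (with d_0 = 0). Computing the differences gives [2, 1].
The number of blocks of size exactly k is (#blocks of size ≥ k) − (#blocks of size ≥ k + 1), so the partition is: 1 block(s) of size 1, 1 block(s) of size 2.
In nonincreasing order the block sizes are [2, 1].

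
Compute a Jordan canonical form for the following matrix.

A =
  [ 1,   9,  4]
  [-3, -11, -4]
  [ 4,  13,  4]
J_3(-2)

The characteristic polynomial is
  det(x·I − A) = x^3 + 6*x^2 + 12*x + 8 = (x + 2)^3

Eigenvalues and multiplicities (the geometric multiplicity of λ is n − rank(A − λI), which equals the number of Jordan blocks for λ):
  λ = -2: algebraic multiplicity = 3, geometric multiplicity = 1

Determining the block sizes for each eigenvalue:
  λ = -2: one block (gm = 1), so the single block has size am = 3 → block sizes [3]

Assembling the blocks gives a Jordan form
J =
  [-2,  1,  0]
  [ 0, -2,  1]
  [ 0,  0, -2]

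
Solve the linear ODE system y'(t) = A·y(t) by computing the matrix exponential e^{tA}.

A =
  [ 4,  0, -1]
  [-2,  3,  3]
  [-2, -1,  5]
e^{tA} =
  [t^2*exp(4*t) + exp(4*t), t^2*exp(4*t)/2, -t^2*exp(4*t)/2 - t*exp(4*t)]
  [-2*t^2*exp(4*t) - 2*t*exp(4*t), -t^2*exp(4*t) - t*exp(4*t) + exp(4*t), t^2*exp(4*t) + 3*t*exp(4*t)]
  [-2*t*exp(4*t), -t*exp(4*t), t*exp(4*t) + exp(4*t)]

Strategy: write A = P · J · P⁻¹ where J is a Jordan canonical form, so e^{tA} = P · e^{tJ} · P⁻¹, and e^{tJ} can be computed block-by-block.

A has Jordan form
J =
  [4, 1, 0]
  [0, 4, 1]
  [0, 0, 4]
(up to reordering of blocks).

Per-block formulas:
  For a 3×3 Jordan block J_3(4): exp(t · J_3(4)) = e^(4t)·(I + t·N + (t^2/2)·N^2), where N is the 3×3 nilpotent shift.

After assembling e^{tJ} and conjugating by P, we get:

e^{tA} =
  [t^2*exp(4*t) + exp(4*t), t^2*exp(4*t)/2, -t^2*exp(4*t)/2 - t*exp(4*t)]
  [-2*t^2*exp(4*t) - 2*t*exp(4*t), -t^2*exp(4*t) - t*exp(4*t) + exp(4*t), t^2*exp(4*t) + 3*t*exp(4*t)]
  [-2*t*exp(4*t), -t*exp(4*t), t*exp(4*t) + exp(4*t)]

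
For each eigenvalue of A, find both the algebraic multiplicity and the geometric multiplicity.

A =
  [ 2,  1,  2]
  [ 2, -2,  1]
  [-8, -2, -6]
λ = -2: alg = 3, geom = 1

Step 1 — factor the characteristic polynomial to read off the algebraic multiplicities:
  χ_A(x) = (x + 2)^3

Step 2 — compute geometric multiplicities via the rank-nullity identity g(λ) = n − rank(A − λI):
  rank(A − (-2)·I) = 2, so dim ker(A − (-2)·I) = n − 2 = 1

Summary:
  λ = -2: algebraic multiplicity = 3, geometric multiplicity = 1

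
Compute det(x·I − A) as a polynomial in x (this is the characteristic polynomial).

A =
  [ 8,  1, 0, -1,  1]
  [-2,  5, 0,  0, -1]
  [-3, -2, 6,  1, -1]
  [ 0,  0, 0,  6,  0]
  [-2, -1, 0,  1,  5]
x^5 - 30*x^4 + 360*x^3 - 2160*x^2 + 6480*x - 7776

Expanding det(x·I − A) (e.g. by cofactor expansion or by noting that A is similar to its Jordan form J, which has the same characteristic polynomial as A) gives
  χ_A(x) = x^5 - 30*x^4 + 360*x^3 - 2160*x^2 + 6480*x - 7776
which factors as (x - 6)^5. The eigenvalues (with algebraic multiplicities) are λ = 6 with multiplicity 5.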